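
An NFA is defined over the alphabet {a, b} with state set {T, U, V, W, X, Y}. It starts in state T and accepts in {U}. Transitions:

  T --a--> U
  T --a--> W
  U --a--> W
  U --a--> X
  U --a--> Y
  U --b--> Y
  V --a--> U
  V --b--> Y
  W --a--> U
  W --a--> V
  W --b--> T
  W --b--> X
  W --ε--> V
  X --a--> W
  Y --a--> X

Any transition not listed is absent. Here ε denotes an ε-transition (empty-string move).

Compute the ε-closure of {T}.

{T}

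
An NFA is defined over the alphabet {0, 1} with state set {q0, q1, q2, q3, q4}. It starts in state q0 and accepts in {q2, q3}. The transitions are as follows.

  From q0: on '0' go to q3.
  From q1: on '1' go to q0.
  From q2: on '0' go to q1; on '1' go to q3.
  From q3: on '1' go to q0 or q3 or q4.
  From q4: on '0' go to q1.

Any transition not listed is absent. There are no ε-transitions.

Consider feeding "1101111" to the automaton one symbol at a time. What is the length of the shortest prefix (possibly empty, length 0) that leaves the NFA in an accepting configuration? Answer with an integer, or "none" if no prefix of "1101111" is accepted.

Start in {q0}.
Read '1': q0→∅; now ∅.
The set is empty and remains empty for the remaining 6 symbols.
No reachable set along the way intersects F.

none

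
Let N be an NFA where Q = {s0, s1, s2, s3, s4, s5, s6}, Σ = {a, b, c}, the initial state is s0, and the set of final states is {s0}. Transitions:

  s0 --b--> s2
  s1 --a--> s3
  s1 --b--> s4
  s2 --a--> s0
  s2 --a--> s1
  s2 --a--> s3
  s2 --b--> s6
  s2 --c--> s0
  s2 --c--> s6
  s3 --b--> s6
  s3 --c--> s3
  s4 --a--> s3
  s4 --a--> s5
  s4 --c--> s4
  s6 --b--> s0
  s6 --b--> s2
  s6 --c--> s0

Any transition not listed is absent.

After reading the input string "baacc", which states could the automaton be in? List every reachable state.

{s3}

Start in {s0}.
Read 'b': s0→{s2}; now {s2}.
Read 'a': s2→{s0, s1, s3}; now {s0, s1, s3}.
Read 'a': s0→∅, s1→{s3}, s3→∅; now {s3}.
Read 'c': s3→{s3}; now {s3}.
Read 'c': s3→{s3}; now {s3}.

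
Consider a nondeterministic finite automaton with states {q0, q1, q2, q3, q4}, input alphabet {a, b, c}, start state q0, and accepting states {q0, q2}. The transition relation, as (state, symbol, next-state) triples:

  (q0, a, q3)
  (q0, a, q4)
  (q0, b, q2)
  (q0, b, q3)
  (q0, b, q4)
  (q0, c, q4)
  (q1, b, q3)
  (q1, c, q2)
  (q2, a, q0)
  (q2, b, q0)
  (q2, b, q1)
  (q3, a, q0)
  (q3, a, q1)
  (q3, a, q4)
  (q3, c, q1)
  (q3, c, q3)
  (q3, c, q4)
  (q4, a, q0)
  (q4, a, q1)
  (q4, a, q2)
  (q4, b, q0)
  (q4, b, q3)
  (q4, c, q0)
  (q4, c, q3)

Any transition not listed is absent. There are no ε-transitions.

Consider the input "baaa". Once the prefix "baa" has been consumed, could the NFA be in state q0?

Start in {q0}.
Read 'b': q0→{q2, q3, q4}; now {q2, q3, q4}.
Read 'a': q2→{q0}, q3→{q0, q1, q4}, q4→{q0, q1, q2}; now {q0, q1, q2, q4}.
Read 'a': q0→{q3, q4}, q1→∅, q2→{q0}, q4→{q0, q1, q2}; now {q0, q1, q2, q3, q4}.
State q0 is in {q0, q1, q2, q3, q4}.

Yes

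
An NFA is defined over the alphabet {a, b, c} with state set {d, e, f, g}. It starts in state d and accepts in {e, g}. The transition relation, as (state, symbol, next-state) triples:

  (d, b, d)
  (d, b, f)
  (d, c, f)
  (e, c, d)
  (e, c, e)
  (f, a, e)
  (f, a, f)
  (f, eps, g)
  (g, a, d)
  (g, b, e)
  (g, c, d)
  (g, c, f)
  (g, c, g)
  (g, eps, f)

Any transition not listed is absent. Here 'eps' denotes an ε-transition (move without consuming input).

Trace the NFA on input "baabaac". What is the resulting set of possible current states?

Start in {d}.
Read 'b': d→{d, f}; union {d, f}; ε-closure = {d, f, g}.
Read 'a': d→∅, f→{e, f}, g→{d}; union {d, e, f}; ε-closure = {d, e, f, g}.
Read 'a': d→∅, e→∅, f→{e, f}, g→{d}; union {d, e, f}; ε-closure = {d, e, f, g}.
Read 'b': d→{d, f}, e→∅, f→∅, g→{e}; union {d, e, f}; ε-closure = {d, e, f, g}.
Read 'a': d→∅, e→∅, f→{e, f}, g→{d}; union {d, e, f}; ε-closure = {d, e, f, g}.
Read 'a': d→∅, e→∅, f→{e, f}, g→{d}; union {d, e, f}; ε-closure = {d, e, f, g}.
Read 'c': d→{f}, e→{d, e}, f→∅, g→{d, f, g}; now {d, e, f, g}.

{d, e, f, g}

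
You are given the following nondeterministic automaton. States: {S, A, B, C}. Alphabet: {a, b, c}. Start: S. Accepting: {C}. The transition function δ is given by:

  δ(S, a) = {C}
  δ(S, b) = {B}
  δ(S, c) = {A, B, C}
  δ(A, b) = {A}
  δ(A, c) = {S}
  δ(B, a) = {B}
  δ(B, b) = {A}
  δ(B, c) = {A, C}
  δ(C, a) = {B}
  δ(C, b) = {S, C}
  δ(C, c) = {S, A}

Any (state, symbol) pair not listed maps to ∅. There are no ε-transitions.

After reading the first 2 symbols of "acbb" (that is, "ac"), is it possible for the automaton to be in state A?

Yes

Start in {S}.
Read 'a': S→{C}; now {C}.
Read 'c': C→{S, A}; now {S, A}.
State A is in {S, A}.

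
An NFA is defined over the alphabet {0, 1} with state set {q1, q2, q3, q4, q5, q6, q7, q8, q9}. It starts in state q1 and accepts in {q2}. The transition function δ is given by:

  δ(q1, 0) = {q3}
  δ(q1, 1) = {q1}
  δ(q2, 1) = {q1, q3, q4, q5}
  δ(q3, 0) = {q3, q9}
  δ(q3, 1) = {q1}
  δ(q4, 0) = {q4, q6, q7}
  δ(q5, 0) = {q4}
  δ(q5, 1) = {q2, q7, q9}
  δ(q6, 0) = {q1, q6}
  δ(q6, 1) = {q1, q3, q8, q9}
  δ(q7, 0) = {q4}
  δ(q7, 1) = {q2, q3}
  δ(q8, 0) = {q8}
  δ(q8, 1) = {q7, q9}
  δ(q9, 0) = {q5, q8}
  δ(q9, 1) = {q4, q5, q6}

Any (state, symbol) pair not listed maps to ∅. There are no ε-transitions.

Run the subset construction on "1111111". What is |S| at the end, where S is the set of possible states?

1

Start in {q1}.
Read '1': q1→{q1}; now {q1}.
Read '1': q1→{q1}; now {q1}.
Read '1': q1→{q1}; now {q1}.
Read '1': q1→{q1}; now {q1}.
Read '1': q1→{q1}; now {q1}.
Read '1': q1→{q1}; now {q1}.
Read '1': q1→{q1}; now {q1}.
That set has 1 state.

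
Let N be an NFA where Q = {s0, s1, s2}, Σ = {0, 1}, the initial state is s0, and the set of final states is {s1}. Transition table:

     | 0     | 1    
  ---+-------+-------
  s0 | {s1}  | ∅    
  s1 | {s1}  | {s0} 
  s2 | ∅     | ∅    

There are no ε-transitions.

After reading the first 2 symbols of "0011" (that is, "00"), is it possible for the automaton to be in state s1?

Yes

Start in {s0}.
Read '0': {s0} → {s1}.
Read '0': {s1} → {s1}.
State s1 is in {s1}.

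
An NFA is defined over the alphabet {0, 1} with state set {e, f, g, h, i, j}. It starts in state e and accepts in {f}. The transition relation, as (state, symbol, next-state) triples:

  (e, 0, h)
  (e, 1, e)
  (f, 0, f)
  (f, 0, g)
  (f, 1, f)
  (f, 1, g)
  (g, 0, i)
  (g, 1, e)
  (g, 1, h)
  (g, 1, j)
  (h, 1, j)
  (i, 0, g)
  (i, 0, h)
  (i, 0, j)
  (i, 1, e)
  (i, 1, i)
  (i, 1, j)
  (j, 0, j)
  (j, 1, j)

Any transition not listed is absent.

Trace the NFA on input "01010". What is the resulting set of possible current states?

Start in {e}.
Read '0': {e} → {h}.
Read '1': {h} → {j}.
Read '0': {j} → {j}.
Read '1': {j} → {j}.
Read '0': {j} → {j}.

{j}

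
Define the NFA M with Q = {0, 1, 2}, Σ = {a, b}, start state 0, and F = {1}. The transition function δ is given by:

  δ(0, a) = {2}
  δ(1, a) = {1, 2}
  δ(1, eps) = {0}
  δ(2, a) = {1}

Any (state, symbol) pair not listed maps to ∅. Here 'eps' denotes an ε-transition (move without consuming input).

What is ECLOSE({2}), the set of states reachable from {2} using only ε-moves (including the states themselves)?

Begin with {2}.
No ε-moves leave this set, so the closure equals the set itself.

{2}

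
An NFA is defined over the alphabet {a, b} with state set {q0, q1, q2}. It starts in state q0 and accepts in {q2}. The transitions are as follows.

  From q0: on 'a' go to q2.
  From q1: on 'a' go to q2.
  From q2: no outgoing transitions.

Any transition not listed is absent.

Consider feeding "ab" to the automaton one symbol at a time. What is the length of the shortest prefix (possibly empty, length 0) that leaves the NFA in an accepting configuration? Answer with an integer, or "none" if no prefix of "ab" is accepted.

Start in {q0}.
Read 'a': q0→{q2}; now {q2}.
None of the earlier sets intersect F, but {q2} does.

1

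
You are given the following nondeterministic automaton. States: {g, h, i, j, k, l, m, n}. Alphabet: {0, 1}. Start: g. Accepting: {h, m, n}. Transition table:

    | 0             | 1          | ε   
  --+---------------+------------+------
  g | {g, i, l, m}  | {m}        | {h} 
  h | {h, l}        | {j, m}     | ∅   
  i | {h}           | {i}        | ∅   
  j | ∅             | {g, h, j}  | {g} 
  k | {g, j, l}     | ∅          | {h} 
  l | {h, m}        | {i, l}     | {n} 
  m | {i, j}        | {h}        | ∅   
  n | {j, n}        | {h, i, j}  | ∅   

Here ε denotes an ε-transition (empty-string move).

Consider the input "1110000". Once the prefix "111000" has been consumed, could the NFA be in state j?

Start: ε-closure({g}) = {g, h}.
Read '1': {g, h} → {g, h, j, m}.
Read '1': {g, h, j, m} → {g, h, j, m}.
Read '1': {g, h, j, m} → {g, h, j, m}.
Read '0': {g, h, j, m} → {g, h, i, j, l, m, n}.
Read '0': {g, h, i, j, l, m, n} → {g, h, i, j, l, m, n}.
Read '0': {g, h, i, j, l, m, n} → {g, h, i, j, l, m, n}.
State j is in {g, h, i, j, l, m, n}.

Yes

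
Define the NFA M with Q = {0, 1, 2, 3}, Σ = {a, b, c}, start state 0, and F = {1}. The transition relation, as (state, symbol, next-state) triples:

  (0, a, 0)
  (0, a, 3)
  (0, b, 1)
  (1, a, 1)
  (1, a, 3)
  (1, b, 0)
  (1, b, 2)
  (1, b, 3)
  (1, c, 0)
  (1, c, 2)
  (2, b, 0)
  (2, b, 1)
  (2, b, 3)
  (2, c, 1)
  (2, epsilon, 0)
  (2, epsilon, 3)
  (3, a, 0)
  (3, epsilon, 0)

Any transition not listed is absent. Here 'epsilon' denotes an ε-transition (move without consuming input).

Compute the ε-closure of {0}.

Begin with {0}.
No ε-moves leave this set, so the closure equals the set itself.

{0}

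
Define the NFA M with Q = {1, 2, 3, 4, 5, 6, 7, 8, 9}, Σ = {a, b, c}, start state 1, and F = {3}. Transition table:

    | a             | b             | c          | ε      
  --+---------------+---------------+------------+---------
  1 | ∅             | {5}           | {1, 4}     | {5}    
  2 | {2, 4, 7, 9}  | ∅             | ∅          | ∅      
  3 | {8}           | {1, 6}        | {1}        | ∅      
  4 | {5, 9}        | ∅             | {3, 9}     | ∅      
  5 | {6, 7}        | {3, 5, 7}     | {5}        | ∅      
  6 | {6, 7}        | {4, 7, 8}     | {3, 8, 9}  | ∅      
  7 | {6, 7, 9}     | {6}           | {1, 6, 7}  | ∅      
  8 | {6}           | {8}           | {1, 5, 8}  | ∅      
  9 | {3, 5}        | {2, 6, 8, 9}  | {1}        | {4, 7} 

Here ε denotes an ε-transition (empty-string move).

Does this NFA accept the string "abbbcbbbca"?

Yes

Start: ε-closure({1}) = {1, 5}.
Read 'a': 1→∅, 5→{6, 7}; now {6, 7}.
Read 'b': 6→{4, 7, 8}, 7→{6}; now {4, 6, 7, 8}.
Read 'b': 4→∅, 6→{4, 7, 8}, 7→{6}, 8→{8}; now {4, 6, 7, 8}.
Read 'b': 4→∅, 6→{4, 7, 8}, 7→{6}, 8→{8}; now {4, 6, 7, 8}.
Read 'c': 4→{3, 9}, 6→{3, 8, 9}, 7→{1, 6, 7}, 8→{1, 5, 8}; union {1, 3, 5, 6, 7, 8, 9}; ε-closure = {1, 3, 4, 5, 6, 7, 8, 9}.
Read 'b': 1→{5}, 3→{1, 6}, 4→∅, 5→{3, 5, 7}, 6→{4, 7, 8}, 7→{6}, 8→{8}, 9→{2, 6, 8, 9}; now {1, 2, 3, 4, 5, 6, 7, 8, 9}.
Read 'b': 1→{5}, 2→∅, 3→{1, 6}, 4→∅, 5→{3, 5, 7}, 6→{4, 7, 8}, 7→{6}, 8→{8}, 9→{2, 6, 8, 9}; now {1, 2, 3, 4, 5, 6, 7, 8, 9}.
Read 'b': 1→{5}, 2→∅, 3→{1, 6}, 4→∅, 5→{3, 5, 7}, 6→{4, 7, 8}, 7→{6}, 8→{8}, 9→{2, 6, 8, 9}; now {1, 2, 3, 4, 5, 6, 7, 8, 9}.
Read 'c': 1→{1, 4}, 2→∅, 3→{1}, 4→{3, 9}, 5→{5}, 6→{3, 8, 9}, 7→{1, 6, 7}, 8→{1, 5, 8}, 9→{1}; now {1, 3, 4, 5, 6, 7, 8, 9}.
Read 'a': 1→∅, 3→{8}, 4→{5, 9}, 5→{6, 7}, 6→{6, 7}, 7→{6, 7, 9}, 8→{6}, 9→{3, 5}; union {3, 5, 6, 7, 8, 9}; ε-closure = {3, 4, 5, 6, 7, 8, 9}.
The final set {3, 4, 5, 6, 7, 8, 9} contains the accepting state 3.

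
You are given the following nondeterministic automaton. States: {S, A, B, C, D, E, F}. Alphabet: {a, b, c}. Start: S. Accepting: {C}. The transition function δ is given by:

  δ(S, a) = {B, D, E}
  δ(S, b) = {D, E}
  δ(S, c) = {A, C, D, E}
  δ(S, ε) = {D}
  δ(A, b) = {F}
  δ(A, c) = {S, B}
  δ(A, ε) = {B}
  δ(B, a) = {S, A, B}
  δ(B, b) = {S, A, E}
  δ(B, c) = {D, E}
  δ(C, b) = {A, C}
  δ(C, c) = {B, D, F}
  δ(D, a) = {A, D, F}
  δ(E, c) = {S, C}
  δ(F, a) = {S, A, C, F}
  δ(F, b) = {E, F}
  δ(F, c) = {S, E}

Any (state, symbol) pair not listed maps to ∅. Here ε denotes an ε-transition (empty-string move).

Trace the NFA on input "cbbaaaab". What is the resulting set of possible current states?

{S, A, B, C, D, E, F}

Start: ε-closure({S}) = {S, D}.
Read 'c': {S, D} → {A, B, C, D, E}.
Read 'b': {A, B, C, D, E} → {S, A, B, C, D, E, F}.
Read 'b': {S, A, B, C, D, E, F} → {S, A, B, C, D, E, F}.
Read 'a': {S, A, B, C, D, E, F} → {S, A, B, C, D, E, F}.
Read 'a': {S, A, B, C, D, E, F} → {S, A, B, C, D, E, F}.
Read 'a': {S, A, B, C, D, E, F} → {S, A, B, C, D, E, F}.
Read 'a': {S, A, B, C, D, E, F} → {S, A, B, C, D, E, F}.
Read 'b': {S, A, B, C, D, E, F} → {S, A, B, C, D, E, F}.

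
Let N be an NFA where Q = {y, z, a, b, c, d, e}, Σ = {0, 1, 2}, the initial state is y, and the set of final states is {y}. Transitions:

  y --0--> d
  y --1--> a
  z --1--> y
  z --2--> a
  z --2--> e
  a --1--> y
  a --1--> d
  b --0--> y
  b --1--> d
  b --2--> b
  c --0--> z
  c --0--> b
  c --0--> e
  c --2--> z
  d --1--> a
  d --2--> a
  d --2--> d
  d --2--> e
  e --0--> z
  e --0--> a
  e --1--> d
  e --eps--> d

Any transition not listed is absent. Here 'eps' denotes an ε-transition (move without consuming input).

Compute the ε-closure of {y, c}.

{y, c}

Begin with {y, c}.
No ε-moves leave this set, so the closure equals the set itself.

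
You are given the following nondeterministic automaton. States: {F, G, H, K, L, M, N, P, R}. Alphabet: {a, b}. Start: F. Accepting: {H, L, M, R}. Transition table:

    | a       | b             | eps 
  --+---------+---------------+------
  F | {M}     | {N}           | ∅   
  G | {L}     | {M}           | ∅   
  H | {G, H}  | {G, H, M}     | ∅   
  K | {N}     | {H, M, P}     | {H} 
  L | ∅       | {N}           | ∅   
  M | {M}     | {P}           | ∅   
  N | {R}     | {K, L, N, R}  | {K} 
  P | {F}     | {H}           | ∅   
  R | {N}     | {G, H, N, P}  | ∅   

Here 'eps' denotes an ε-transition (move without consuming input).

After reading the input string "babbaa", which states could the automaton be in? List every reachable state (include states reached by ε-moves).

{G, H, K, L, M, N, R}

Start in {F}.
Read 'b': {F} → {H, K, N}.
Read 'a': {H, K, N} → {G, H, K, N, R}.
Read 'b': {G, H, K, N, R} → {G, H, K, L, M, N, P, R}.
Read 'b': {G, H, K, L, M, N, P, R} → {G, H, K, L, M, N, P, R}.
Read 'a': {G, H, K, L, M, N, P, R} → {F, G, H, K, L, M, N, R}.
Read 'a': {F, G, H, K, L, M, N, R} → {G, H, K, L, M, N, R}.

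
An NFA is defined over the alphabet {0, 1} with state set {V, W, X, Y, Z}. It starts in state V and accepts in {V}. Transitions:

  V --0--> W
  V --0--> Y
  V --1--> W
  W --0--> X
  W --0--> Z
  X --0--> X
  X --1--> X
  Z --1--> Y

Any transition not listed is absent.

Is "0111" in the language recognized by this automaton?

Start in {V}.
Read '0': {V} → {W, Y}.
Read '1': {W, Y} → ∅.
The set is empty and remains empty for the remaining 2 symbols.
The final set ∅ contains no accepting state.

No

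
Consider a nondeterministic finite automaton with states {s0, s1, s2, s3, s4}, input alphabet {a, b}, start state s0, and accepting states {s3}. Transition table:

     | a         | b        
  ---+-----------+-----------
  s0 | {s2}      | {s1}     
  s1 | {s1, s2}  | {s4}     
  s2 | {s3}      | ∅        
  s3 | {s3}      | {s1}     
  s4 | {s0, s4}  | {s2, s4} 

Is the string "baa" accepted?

Yes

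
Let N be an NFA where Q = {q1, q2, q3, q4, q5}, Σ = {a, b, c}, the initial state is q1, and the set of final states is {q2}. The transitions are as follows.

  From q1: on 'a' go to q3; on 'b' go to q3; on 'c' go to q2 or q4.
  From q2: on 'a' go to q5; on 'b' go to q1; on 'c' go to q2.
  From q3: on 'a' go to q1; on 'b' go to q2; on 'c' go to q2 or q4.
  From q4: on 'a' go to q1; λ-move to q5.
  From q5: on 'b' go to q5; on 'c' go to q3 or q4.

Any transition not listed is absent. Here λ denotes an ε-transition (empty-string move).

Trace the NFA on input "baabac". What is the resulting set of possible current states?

{q3, q4, q5}

Start in {q1}.
Read 'b': {q1} → {q3}.
Read 'a': {q3} → {q1}.
Read 'a': {q1} → {q3}.
Read 'b': {q3} → {q2}.
Read 'a': {q2} → {q5}.
Read 'c': {q5} → {q3, q4, q5}.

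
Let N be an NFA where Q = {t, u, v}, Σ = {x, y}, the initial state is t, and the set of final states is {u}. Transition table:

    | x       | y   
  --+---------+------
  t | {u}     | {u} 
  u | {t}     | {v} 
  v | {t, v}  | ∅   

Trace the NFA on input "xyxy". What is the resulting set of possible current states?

{u}

Start in {t}.
Read 'x': t→{u}; now {u}.
Read 'y': u→{v}; now {v}.
Read 'x': v→{t, v}; now {t, v}.
Read 'y': t→{u}, v→∅; now {u}.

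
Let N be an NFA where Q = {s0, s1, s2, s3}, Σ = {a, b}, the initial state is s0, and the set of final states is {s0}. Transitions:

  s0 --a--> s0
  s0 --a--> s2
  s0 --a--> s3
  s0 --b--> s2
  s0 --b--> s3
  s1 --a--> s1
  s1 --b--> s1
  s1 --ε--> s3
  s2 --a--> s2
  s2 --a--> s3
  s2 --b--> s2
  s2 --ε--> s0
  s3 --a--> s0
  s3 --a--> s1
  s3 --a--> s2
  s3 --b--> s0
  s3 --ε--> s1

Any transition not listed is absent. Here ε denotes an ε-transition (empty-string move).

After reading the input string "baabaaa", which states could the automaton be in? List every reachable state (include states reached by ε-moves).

Start in {s0}.
Read 'b': s0→{s2, s3}; union {s2, s3}; ε-closure = {s0, s1, s2, s3}.
Read 'a': s0→{s0, s2, s3}, s1→{s1}, s2→{s2, s3}, s3→{s0, s1, s2}; now {s0, s1, s2, s3}.
Read 'a': s0→{s0, s2, s3}, s1→{s1}, s2→{s2, s3}, s3→{s0, s1, s2}; now {s0, s1, s2, s3}.
Read 'b': s0→{s2, s3}, s1→{s1}, s2→{s2}, s3→{s0}; now {s0, s1, s2, s3}.
Read 'a': s0→{s0, s2, s3}, s1→{s1}, s2→{s2, s3}, s3→{s0, s1, s2}; now {s0, s1, s2, s3}.
Read 'a': s0→{s0, s2, s3}, s1→{s1}, s2→{s2, s3}, s3→{s0, s1, s2}; now {s0, s1, s2, s3}.
Read 'a': s0→{s0, s2, s3}, s1→{s1}, s2→{s2, s3}, s3→{s0, s1, s2}; now {s0, s1, s2, s3}.

{s0, s1, s2, s3}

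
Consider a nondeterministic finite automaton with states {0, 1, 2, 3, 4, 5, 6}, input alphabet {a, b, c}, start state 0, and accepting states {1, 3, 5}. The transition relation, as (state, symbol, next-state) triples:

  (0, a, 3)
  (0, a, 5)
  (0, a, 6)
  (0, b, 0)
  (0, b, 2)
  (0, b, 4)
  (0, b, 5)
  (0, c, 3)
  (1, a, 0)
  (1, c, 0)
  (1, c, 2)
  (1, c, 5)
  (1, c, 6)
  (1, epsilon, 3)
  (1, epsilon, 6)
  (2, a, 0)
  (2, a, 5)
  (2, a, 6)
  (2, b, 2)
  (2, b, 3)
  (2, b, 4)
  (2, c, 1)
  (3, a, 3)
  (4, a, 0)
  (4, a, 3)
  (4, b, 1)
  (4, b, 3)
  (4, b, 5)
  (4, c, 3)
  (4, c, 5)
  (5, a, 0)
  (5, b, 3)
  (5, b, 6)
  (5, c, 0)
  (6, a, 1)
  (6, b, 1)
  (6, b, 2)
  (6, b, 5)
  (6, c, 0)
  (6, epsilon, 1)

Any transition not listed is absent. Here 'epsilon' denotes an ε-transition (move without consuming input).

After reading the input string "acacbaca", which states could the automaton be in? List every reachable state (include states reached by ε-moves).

{0, 1, 3, 5, 6}

Start in {0}.
Read 'a': {0} → {1, 3, 5, 6}.
Read 'c': {1, 3, 5, 6} → {0, 1, 2, 3, 5, 6}.
Read 'a': {0, 1, 2, 3, 5, 6} → {0, 1, 3, 5, 6}.
Read 'c': {0, 1, 3, 5, 6} → {0, 1, 2, 3, 5, 6}.
Read 'b': {0, 1, 2, 3, 5, 6} → {0, 1, 2, 3, 4, 5, 6}.
Read 'a': {0, 1, 2, 3, 4, 5, 6} → {0, 1, 3, 5, 6}.
Read 'c': {0, 1, 3, 5, 6} → {0, 1, 2, 3, 5, 6}.
Read 'a': {0, 1, 2, 3, 5, 6} → {0, 1, 3, 5, 6}.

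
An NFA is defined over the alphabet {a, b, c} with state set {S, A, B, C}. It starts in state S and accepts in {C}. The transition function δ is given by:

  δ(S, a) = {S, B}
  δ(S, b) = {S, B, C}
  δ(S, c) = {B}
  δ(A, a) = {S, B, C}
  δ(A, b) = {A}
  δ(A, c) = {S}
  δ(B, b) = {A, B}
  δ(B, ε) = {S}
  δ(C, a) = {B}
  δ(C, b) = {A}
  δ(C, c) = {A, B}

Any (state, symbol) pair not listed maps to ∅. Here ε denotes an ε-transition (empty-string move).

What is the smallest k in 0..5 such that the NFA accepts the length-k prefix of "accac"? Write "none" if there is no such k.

none

Start in {S}.
Read 'a': {S} → {S, B}.
Read 'c': {S, B} → {S, B}.
Read 'c': {S, B} → {S, B}.
Read 'a': {S, B} → {S, B}.
Read 'c': {S, B} → {S, B}.
No reachable set along the way intersects F.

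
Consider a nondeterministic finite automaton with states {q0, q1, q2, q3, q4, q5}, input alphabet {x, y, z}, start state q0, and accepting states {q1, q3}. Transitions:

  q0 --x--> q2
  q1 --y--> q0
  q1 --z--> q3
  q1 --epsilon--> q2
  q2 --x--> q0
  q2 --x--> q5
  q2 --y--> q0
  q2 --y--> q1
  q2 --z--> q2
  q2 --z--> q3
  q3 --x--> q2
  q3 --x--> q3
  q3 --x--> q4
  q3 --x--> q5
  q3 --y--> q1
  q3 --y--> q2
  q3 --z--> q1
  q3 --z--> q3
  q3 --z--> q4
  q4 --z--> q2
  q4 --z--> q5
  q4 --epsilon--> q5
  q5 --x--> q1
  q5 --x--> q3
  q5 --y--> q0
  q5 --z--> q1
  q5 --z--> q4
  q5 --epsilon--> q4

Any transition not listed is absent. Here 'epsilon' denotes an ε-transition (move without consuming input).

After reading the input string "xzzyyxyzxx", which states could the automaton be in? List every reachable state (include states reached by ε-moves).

Start in {q0}.
Read 'x': {q0} → {q2}.
Read 'z': {q2} → {q2, q3}.
Read 'z': {q2, q3} → {q1, q2, q3, q4, q5}.
Read 'y': {q1, q2, q3, q4, q5} → {q0, q1, q2}.
Read 'y': {q0, q1, q2} → {q0, q1, q2}.
Read 'x': {q0, q1, q2} → {q0, q2, q4, q5}.
Read 'y': {q0, q2, q4, q5} → {q0, q1, q2}.
Read 'z': {q0, q1, q2} → {q2, q3}.
Read 'x': {q2, q3} → {q0, q2, q3, q4, q5}.
Read 'x': {q0, q2, q3, q4, q5} → {q0, q1, q2, q3, q4, q5}.

{q0, q1, q2, q3, q4, q5}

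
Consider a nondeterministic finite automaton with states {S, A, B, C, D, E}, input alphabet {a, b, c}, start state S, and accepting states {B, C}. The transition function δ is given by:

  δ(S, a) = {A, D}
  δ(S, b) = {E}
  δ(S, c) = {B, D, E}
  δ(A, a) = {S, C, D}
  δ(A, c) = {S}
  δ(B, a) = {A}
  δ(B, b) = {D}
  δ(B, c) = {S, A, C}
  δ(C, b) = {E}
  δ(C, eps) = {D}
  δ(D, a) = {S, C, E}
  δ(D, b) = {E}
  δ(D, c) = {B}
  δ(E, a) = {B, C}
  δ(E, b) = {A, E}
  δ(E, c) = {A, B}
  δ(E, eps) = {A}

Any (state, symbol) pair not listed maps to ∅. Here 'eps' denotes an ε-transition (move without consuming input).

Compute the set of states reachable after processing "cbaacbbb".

{A, E}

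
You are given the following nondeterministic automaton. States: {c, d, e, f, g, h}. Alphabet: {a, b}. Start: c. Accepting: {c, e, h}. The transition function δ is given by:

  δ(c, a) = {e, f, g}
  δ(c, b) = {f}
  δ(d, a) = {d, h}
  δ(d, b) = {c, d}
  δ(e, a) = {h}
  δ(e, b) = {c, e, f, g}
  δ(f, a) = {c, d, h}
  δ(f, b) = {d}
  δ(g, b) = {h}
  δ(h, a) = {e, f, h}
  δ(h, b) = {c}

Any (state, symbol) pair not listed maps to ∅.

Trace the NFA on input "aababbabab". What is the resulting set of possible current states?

Start in {c}.
Read 'a': {c} → {e, f, g}.
Read 'a': {e, f, g} → {c, d, h}.
Read 'b': {c, d, h} → {c, d, f}.
Read 'a': {c, d, f} → {c, d, e, f, g, h}.
Read 'b': {c, d, e, f, g, h} → {c, d, e, f, g, h}.
Read 'b': {c, d, e, f, g, h} → {c, d, e, f, g, h}.
Read 'a': {c, d, e, f, g, h} → {c, d, e, f, g, h}.
Read 'b': {c, d, e, f, g, h} → {c, d, e, f, g, h}.
Read 'a': {c, d, e, f, g, h} → {c, d, e, f, g, h}.
Read 'b': {c, d, e, f, g, h} → {c, d, e, f, g, h}.

{c, d, e, f, g, h}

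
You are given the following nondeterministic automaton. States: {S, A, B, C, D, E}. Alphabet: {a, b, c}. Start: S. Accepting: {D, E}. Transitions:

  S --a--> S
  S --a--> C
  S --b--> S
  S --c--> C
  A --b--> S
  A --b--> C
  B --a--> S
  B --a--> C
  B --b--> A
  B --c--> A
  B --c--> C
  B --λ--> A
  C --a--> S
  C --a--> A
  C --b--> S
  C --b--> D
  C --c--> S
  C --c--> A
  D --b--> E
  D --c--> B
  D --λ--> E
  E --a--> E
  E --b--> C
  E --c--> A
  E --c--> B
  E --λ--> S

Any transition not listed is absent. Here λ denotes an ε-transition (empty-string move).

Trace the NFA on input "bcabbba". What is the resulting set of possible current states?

Start in {S}.
Read 'b': {S} → {S}.
Read 'c': {S} → {C}.
Read 'a': {C} → {S, A}.
Read 'b': {S, A} → {S, C}.
Read 'b': {S, C} → {S, D, E}.
Read 'b': {S, D, E} → {S, C, E}.
Read 'a': {S, C, E} → {S, A, C, E}.

{S, A, C, E}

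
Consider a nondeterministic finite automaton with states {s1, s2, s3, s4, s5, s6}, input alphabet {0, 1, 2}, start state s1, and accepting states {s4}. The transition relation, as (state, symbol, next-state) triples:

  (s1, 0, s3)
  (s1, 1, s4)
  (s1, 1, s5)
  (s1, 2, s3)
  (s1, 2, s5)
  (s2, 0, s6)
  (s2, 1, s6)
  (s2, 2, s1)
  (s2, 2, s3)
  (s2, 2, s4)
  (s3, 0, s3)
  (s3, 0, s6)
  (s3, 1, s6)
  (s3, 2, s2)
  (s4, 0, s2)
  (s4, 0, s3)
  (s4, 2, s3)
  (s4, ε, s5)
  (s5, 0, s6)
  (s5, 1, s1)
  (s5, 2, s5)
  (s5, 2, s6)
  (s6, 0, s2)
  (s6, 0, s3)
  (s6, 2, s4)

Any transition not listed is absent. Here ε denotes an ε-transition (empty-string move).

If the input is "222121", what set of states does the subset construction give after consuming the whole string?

{s1, s6}

Start in {s1}.
Read '2': {s1} → {s3, s5}.
Read '2': {s3, s5} → {s2, s5, s6}.
Read '2': {s2, s5, s6} → {s1, s3, s4, s5, s6}.
Read '1': {s1, s3, s4, s5, s6} → {s1, s4, s5, s6}.
Read '2': {s1, s4, s5, s6} → {s3, s4, s5, s6}.
Read '1': {s3, s4, s5, s6} → {s1, s6}.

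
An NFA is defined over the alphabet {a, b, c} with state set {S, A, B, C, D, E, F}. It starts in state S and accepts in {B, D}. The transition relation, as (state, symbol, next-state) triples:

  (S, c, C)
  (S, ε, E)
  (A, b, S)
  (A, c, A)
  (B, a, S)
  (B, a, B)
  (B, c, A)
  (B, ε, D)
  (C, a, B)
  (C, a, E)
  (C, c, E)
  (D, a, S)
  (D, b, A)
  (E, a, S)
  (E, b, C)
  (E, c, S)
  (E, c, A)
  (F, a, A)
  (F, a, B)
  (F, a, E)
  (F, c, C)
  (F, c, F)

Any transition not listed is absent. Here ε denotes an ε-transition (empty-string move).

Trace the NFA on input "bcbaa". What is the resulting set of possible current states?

{S, B, D, E}

Start: ε-closure({S}) = {S, E}.
Read 'b': S→∅, E→{C}; now {C}.
Read 'c': C→{E}; now {E}.
Read 'b': E→{C}; now {C}.
Read 'a': C→{B, E}; union {B, E}; ε-closure = {B, D, E}.
Read 'a': B→{S, B}, D→{S}, E→{S}; union {S, B}; ε-closure = {S, B, D, E}.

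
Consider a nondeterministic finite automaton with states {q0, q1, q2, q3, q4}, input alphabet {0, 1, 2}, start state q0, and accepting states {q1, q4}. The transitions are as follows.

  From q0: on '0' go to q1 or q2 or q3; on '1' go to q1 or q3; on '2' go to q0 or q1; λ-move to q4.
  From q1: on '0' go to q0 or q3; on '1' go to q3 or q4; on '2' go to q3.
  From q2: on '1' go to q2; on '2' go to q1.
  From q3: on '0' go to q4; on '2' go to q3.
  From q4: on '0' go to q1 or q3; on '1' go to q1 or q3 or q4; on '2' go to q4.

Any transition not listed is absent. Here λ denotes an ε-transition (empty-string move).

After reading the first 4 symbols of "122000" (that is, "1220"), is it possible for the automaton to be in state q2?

Start: ε-closure({q0}) = {q0, q4}.
Read '1': {q0, q4} → {q1, q3, q4}.
Read '2': {q1, q3, q4} → {q3, q4}.
Read '2': {q3, q4} → {q3, q4}.
Read '0': {q3, q4} → {q1, q3, q4}.
State q2 is not in {q1, q3, q4}.

No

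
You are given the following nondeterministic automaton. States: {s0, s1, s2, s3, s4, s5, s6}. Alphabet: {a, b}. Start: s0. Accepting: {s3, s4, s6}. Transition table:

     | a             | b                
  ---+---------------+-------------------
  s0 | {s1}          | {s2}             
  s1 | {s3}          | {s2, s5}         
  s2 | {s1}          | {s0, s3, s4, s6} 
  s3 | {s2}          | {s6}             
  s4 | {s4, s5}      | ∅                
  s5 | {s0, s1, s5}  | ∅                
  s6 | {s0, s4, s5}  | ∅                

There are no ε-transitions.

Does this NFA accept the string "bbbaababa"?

No

Start in {s0}.
Read 'b': s0→{s2}; now {s2}.
Read 'b': s2→{s0, s3, s4, s6}; now {s0, s3, s4, s6}.
Read 'b': s0→{s2}, s3→{s6}, s4→∅, s6→∅; now {s2, s6}.
Read 'a': s2→{s1}, s6→{s0, s4, s5}; now {s0, s1, s4, s5}.
Read 'a': s0→{s1}, s1→{s3}, s4→{s4, s5}, s5→{s0, s1, s5}; now {s0, s1, s3, s4, s5}.
Read 'b': s0→{s2}, s1→{s2, s5}, s3→{s6}, s4→∅, s5→∅; now {s2, s5, s6}.
Read 'a': s2→{s1}, s5→{s0, s1, s5}, s6→{s0, s4, s5}; now {s0, s1, s4, s5}.
Read 'b': s0→{s2}, s1→{s2, s5}, s4→∅, s5→∅; now {s2, s5}.
Read 'a': s2→{s1}, s5→{s0, s1, s5}; now {s0, s1, s5}.
The final set {s0, s1, s5} contains no accepting state.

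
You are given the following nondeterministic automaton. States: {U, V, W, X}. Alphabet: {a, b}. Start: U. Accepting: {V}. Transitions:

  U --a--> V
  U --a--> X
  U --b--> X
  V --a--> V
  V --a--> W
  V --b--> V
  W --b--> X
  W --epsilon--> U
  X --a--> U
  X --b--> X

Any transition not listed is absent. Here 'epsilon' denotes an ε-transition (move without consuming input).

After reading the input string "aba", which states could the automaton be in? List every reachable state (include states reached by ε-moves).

Start in {U}.
Read 'a': {U} → {V, X}.
Read 'b': {V, X} → {V, X}.
Read 'a': {V, X} → {U, V, W}.

{U, V, W}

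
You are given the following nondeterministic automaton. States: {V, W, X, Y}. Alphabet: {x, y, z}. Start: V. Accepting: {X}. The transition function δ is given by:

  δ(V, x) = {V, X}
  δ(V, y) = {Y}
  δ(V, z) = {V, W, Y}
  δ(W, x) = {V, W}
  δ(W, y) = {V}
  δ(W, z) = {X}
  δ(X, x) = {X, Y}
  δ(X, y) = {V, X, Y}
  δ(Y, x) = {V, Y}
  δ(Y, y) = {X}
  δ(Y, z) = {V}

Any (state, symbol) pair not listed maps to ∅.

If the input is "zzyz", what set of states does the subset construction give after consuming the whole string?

{V, W, Y}

Start in {V}.
Read 'z': V→{V, W, Y}; now {V, W, Y}.
Read 'z': V→{V, W, Y}, W→{X}, Y→{V}; now {V, W, X, Y}.
Read 'y': V→{Y}, W→{V}, X→{V, X, Y}, Y→{X}; now {V, X, Y}.
Read 'z': V→{V, W, Y}, X→∅, Y→{V}; now {V, W, Y}.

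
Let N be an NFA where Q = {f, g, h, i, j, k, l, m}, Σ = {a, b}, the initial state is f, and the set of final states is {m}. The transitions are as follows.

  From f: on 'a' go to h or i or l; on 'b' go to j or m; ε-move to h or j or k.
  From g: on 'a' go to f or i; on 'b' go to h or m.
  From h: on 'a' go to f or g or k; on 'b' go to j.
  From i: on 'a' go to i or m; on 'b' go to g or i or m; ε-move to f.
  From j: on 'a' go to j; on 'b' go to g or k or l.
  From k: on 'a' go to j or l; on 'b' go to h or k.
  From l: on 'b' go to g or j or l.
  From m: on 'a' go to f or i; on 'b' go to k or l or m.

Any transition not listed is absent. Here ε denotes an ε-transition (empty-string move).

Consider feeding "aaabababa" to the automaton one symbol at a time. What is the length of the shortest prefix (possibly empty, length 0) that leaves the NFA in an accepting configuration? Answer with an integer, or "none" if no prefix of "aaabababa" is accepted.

Start: ε-closure({f}) = {f, h, j, k}.
Read 'a': {f, h, j, k} → {f, g, h, i, j, k, l}.
Read 'a': {f, g, h, i, j, k, l} → {f, g, h, i, j, k, l, m}.
None of the earlier sets intersect F, but {f, g, h, i, j, k, l, m} does.

2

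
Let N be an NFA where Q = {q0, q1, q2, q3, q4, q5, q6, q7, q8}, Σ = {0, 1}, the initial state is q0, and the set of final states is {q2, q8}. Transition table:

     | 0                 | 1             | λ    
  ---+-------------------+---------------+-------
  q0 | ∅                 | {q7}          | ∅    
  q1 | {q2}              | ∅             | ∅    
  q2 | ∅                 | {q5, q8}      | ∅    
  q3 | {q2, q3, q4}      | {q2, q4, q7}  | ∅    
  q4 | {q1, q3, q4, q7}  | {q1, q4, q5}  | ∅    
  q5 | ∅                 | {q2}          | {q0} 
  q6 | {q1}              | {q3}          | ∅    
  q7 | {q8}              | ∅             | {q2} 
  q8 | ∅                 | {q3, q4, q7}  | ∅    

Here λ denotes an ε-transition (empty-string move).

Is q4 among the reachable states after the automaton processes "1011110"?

Yes

Start in {q0}.
Read '1': q0→{q7}; union {q7}; ε-closure = {q2, q7}.
Read '0': q2→∅, q7→{q8}; now {q8}.
Read '1': q8→{q3, q4, q7}; union {q3, q4, q7}; ε-closure = {q2, q3, q4, q7}.
Read '1': q2→{q5, q8}, q3→{q2, q4, q7}, q4→{q1, q4, q5}, q7→∅; union {q1, q2, q4, q5, q7, q8}; ε-closure = {q0, q1, q2, q4, q5, q7, q8}.
Read '1': q0→{q7}, q1→∅, q2→{q5, q8}, q4→{q1, q4, q5}, q5→{q2}, q7→∅, q8→{q3, q4, q7}; union {q1, q2, q3, q4, q5, q7, q8}; ε-closure = {q0, q1, q2, q3, q4, q5, q7, q8}.
Read '1': q0→{q7}, q1→∅, q2→{q5, q8}, q3→{q2, q4, q7}, q4→{q1, q4, q5}, q5→{q2}, q7→∅, q8→{q3, q4, q7}; union {q1, q2, q3, q4, q5, q7, q8}; ε-closure = {q0, q1, q2, q3, q4, q5, q7, q8}.
Read '0': q0→∅, q1→{q2}, q2→∅, q3→{q2, q3, q4}, q4→{q1, q3, q4, q7}, q5→∅, q7→{q8}, q8→∅; now {q1, q2, q3, q4, q7, q8}.
State q4 is in {q1, q2, q3, q4, q7, q8}.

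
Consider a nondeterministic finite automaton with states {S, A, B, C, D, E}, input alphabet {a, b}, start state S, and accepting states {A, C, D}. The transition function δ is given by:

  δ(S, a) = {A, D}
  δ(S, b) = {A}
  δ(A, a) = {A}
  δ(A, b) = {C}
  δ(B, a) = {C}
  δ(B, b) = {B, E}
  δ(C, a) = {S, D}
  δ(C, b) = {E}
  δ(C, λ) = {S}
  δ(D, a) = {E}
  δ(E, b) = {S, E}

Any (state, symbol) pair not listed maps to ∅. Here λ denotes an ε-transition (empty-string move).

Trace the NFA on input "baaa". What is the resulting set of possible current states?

{A}

Start in {S}.
Read 'b': S→{A}; now {A}.
Read 'a': A→{A}; now {A}.
Read 'a': A→{A}; now {A}.
Read 'a': A→{A}; now {A}.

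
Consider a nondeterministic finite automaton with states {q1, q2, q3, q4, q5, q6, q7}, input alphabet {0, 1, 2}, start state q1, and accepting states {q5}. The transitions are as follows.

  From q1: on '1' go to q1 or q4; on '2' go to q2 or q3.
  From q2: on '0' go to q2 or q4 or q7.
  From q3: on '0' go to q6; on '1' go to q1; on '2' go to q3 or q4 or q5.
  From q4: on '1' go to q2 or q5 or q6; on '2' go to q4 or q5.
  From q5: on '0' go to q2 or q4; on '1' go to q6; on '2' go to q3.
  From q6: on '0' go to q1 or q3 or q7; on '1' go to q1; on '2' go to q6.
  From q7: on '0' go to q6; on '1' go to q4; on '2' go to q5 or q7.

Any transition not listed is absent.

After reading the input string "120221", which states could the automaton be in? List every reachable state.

Start in {q1}.
Read '1': {q1} → {q1, q4}.
Read '2': {q1, q4} → {q2, q3, q4, q5}.
Read '0': {q2, q3, q4, q5} → {q2, q4, q6, q7}.
Read '2': {q2, q4, q6, q7} → {q4, q5, q6, q7}.
Read '2': {q4, q5, q6, q7} → {q3, q4, q5, q6, q7}.
Read '1': {q3, q4, q5, q6, q7} → {q1, q2, q4, q5, q6}.

{q1, q2, q4, q5, q6}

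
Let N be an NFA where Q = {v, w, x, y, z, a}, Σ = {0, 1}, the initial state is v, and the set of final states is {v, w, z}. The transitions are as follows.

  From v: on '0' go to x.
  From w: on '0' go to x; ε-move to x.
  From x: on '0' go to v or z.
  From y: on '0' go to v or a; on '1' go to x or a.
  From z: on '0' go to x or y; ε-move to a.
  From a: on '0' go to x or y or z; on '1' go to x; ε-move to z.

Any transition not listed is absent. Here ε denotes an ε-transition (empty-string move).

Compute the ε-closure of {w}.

Begin with {w}.
ε-move w → x; add x.

{w, x}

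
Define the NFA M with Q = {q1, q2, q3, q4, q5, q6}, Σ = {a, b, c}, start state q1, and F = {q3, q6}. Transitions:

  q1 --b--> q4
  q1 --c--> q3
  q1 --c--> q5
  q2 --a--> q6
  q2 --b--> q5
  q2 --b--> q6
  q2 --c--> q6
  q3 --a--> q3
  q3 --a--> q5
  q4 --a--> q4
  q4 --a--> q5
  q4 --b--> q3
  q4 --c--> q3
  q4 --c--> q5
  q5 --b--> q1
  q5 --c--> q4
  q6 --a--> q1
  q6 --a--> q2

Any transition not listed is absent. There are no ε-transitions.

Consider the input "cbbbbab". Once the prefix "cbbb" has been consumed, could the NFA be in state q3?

Yes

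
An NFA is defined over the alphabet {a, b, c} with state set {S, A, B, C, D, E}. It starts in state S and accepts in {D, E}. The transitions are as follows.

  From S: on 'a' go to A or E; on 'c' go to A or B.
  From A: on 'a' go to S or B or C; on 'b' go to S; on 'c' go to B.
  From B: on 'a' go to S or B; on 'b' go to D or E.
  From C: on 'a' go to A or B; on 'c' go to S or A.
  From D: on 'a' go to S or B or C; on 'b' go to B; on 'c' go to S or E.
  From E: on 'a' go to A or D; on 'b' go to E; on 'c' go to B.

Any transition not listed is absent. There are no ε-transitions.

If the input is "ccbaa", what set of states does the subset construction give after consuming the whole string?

{S, A, B, C, E}

Start in {S}.
Read 'c': S→{A, B}; now {A, B}.
Read 'c': A→{B}, B→∅; now {B}.
Read 'b': B→{D, E}; now {D, E}.
Read 'a': D→{S, B, C}, E→{A, D}; now {S, A, B, C, D}.
Read 'a': S→{A, E}, A→{S, B, C}, B→{S, B}, C→{A, B}, D→{S, B, C}; now {S, A, B, C, E}.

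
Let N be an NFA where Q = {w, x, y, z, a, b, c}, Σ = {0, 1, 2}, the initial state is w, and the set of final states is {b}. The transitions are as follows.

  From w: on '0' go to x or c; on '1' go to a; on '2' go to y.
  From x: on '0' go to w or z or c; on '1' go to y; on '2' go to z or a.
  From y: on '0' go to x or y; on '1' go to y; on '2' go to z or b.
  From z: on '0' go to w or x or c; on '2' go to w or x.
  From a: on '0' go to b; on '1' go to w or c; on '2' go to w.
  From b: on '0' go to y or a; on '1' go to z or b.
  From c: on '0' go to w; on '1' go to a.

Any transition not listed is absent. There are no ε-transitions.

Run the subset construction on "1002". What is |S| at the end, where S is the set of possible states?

3

Start in {w}.
Read '1': w→{a}; now {a}.
Read '0': a→{b}; now {b}.
Read '0': b→{y, a}; now {y, a}.
Read '2': y→{z, b}, a→{w}; now {w, z, b}.
That set has 3 states.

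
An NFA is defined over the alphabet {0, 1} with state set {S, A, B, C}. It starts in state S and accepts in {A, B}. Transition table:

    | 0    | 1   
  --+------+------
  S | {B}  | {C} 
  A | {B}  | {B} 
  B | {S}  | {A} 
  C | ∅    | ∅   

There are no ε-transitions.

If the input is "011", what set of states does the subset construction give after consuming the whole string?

{B}

Start in {S}.
Read '0': S→{B}; now {B}.
Read '1': B→{A}; now {A}.
Read '1': A→{B}; now {B}.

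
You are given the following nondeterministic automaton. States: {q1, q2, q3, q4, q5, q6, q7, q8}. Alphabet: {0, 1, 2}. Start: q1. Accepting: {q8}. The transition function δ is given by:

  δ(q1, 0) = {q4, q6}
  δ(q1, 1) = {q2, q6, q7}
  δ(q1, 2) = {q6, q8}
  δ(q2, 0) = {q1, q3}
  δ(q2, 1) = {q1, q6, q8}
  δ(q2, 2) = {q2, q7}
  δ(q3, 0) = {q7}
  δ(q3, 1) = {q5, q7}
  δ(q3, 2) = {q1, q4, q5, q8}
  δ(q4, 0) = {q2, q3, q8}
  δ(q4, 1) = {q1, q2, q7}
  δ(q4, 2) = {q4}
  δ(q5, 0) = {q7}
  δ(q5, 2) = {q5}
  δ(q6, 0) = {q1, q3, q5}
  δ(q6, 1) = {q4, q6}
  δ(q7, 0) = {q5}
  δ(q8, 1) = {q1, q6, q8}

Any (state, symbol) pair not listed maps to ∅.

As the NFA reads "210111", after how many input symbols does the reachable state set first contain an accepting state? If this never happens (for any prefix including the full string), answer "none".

1

Start in {q1}.
Read '2': {q1} → {q6, q8}.
None of the earlier sets intersect F, but {q6, q8} does.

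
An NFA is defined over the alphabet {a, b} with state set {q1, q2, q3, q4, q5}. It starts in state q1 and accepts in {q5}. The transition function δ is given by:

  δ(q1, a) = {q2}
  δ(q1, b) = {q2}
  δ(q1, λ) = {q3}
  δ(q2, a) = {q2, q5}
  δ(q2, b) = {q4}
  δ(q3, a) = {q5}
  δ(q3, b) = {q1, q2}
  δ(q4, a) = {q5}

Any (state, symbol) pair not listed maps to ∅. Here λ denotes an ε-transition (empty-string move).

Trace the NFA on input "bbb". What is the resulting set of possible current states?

{q1, q2, q3, q4}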